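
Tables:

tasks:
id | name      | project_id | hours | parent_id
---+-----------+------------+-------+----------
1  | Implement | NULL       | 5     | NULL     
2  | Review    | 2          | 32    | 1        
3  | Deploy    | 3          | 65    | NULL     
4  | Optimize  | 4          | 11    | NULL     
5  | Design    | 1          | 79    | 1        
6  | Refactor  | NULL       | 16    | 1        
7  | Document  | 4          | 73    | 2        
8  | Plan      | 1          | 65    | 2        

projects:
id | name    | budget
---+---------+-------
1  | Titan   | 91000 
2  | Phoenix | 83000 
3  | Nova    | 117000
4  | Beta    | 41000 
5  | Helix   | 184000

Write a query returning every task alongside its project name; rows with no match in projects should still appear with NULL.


LEFT JOIN keeps every row from tasks (the left table); where project_id has no match in projects, the project columns become NULL. Walk through each task:
  - task 1 (Implement): project_id=NULL, no match -> kept with NULL
  - task 2 (Review): project_id=2 -> matches Phoenix
  - task 3 (Deploy): project_id=3 -> matches Nova
  - task 4 (Optimize): project_id=4 -> matches Beta
  - task 5 (Design): project_id=1 -> matches Titan
  - task 6 (Refactor): project_id=NULL, no match -> kept with NULL
  - task 7 (Document): project_id=4 -> matches Beta
  - task 8 (Plan): project_id=1 -> matches Titan
All 8 rows appear; 2 have NULL project.

SQL:
SELECT a.name, b.name AS project
FROM tasks a
LEFT JOIN projects b ON a.project_id = b.id

Result:
name      | project
----------+--------
Implement | NULL   
Review    | Phoenix
Deploy    | Nova   
Optimize  | Beta   
Design    | Titan  
Refactor  | NULL   
Document  | Beta   
Plan      | Titan  


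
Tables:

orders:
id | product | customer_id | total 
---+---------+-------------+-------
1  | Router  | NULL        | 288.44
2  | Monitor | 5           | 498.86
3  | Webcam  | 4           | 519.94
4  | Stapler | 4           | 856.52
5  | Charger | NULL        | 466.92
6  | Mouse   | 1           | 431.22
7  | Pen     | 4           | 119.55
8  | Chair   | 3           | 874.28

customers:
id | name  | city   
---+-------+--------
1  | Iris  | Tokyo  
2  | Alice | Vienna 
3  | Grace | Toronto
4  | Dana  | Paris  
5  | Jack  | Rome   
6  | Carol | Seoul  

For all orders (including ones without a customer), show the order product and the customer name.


LEFT JOIN keeps every row from orders (the left table); where customer_id has no match in customers, the customer columns become NULL. Walk through each order:
  - order 1 (Router): customer_id=NULL, no match -> kept with NULL
  - order 2 (Monitor): customer_id=5 -> matches Jack
  - order 3 (Webcam): customer_id=4 -> matches Dana
  - order 4 (Stapler): customer_id=4 -> matches Dana
  - order 5 (Charger): customer_id=NULL, no match -> kept with NULL
  - order 6 (Mouse): customer_id=1 -> matches Iris
  - order 7 (Pen): customer_id=4 -> matches Dana
  - order 8 (Chair): customer_id=3 -> matches Grace
All 8 rows appear; 2 have NULL customer.

SQL:
SELECT a.product, b.name AS customer
FROM orders a
LEFT JOIN customers b ON a.customer_id = b.id

Result:
product | customer
--------+---------
Router  | NULL    
Monitor | Jack    
Webcam  | Dana    
Stapler | Dana    
Charger | NULL    
Mouse   | Iris    
Pen     | Dana    
Chair   | Grace   


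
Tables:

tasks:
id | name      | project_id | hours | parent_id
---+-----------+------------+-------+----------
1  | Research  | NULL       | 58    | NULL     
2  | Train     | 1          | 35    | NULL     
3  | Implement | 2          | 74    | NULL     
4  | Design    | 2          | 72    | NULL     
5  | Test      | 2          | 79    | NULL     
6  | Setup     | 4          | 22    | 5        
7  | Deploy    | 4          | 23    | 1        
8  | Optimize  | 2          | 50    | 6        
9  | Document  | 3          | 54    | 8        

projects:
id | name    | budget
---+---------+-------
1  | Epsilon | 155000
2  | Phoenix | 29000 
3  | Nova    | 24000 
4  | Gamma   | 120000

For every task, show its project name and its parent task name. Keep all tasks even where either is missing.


Two LEFT JOINs from the same base table tasks: one to projects via project_id, one to tasks itself via parent_id. Both are LEFT so every task is preserved.
Match against projects:
  - task 1 (Research): project_id=NULL, no match -> kept with NULL
  - task 2 (Train): project_id=1 -> matches Epsilon
  - task 3 (Implement): project_id=2 -> matches Phoenix
  - task 4 (Design): project_id=2 -> matches Phoenix
  - task 5 (Test): project_id=2 -> matches Phoenix
  - task 6 (Setup): project_id=4 -> matches Gamma
  - task 7 (Deploy): project_id=4 -> matches Gamma
  - task 8 (Optimize): project_id=2 -> matches Phoenix
  - task 9 (Document): project_id=3 -> matches Nova
Match against tasks (self):
  - task 1 (Research): parent_id=NULL -> NULL
  - task 2 (Train): parent_id=NULL -> NULL
  - task 3 (Implement): parent_id=NULL -> NULL
  - task 4 (Design): parent_id=NULL -> NULL
  - task 5 (Test): parent_id=NULL -> NULL
  - task 6 (Setup): parent_id=5 -> Test
  - task 7 (Deploy): parent_id=1 -> Research
  - task 8 (Optimize): parent_id=6 -> Setup
  - task 9 (Document): parent_id=8 -> Optimize

SQL:
SELECT a.name, b.name AS project, c.name AS parent
FROM tasks a
LEFT JOIN projects b ON a.project_id = b.id
LEFT JOIN tasks c ON a.parent_id = c.id

Result:
name      | project | parent  
----------+---------+---------
Research  | NULL    | NULL    
Train     | Epsilon | NULL    
Implement | Phoenix | NULL    
Design    | Phoenix | NULL    
Test      | Phoenix | NULL    
Setup     | Gamma   | Test    
Deploy    | Gamma   | Research
Optimize  | Phoenix | Setup   
Document  | Nova    | Optimize


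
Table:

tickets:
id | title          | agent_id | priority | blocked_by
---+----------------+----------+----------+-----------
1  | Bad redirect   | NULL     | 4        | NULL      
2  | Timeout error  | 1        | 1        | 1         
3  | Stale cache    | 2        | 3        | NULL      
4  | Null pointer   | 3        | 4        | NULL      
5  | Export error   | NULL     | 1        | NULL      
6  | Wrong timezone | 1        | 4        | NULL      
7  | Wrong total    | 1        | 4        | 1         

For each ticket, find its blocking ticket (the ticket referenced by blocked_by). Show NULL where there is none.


This is a self-join: tickets is joined to a second copy of itself, matching each row's blocked_by to another row's id. Use LEFT JOIN so rows with blocked_by=NULL are kept.
  - ticket 1 (Bad redirect): blocked_by=NULL -> NULL
  - ticket 2 (Timeout error): blocked_by=1 -> Bad redirect
  - ticket 3 (Stale cache): blocked_by=NULL -> NULL
  - ticket 4 (Null pointer): blocked_by=NULL -> NULL
  - ticket 5 (Export error): blocked_by=NULL -> NULL
  - ticket 6 (Wrong timezone): blocked_by=NULL -> NULL
  - ticket 7 (Wrong total): blocked_by=1 -> Bad redirect

SQL:
SELECT a.title AS item, b.title AS blocked_by
FROM tickets a
LEFT JOIN tickets b ON a.blocked_by = b.id

Result:
item           | blocked_by  
---------------+-------------
Bad redirect   | NULL        
Timeout error  | Bad redirect
Stale cache    | NULL        
Null pointer   | NULL        
Export error   | NULL        
Wrong timezone | NULL        
Wrong total    | Bad redirect


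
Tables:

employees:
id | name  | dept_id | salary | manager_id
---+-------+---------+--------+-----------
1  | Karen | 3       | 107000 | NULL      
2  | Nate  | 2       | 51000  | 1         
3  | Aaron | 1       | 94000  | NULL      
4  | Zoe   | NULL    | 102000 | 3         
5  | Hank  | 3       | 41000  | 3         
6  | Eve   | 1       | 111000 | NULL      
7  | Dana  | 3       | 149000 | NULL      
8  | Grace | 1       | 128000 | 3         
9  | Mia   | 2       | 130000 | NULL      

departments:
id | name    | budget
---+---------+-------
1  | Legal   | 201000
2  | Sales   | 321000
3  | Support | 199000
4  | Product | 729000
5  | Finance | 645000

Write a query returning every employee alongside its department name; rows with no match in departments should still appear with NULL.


LEFT JOIN keeps every row from employees (the left table); where dept_id has no match in departments, the department columns become NULL. Walk through each employee:
  - employee 1 (Karen): dept_id=3 -> matches Support
  - employee 2 (Nate): dept_id=2 -> matches Sales
  - employee 3 (Aaron): dept_id=1 -> matches Legal
  - employee 4 (Zoe): dept_id=NULL, no match -> kept with NULL
  - employee 5 (Hank): dept_id=3 -> matches Support
  - employee 6 (Eve): dept_id=1 -> matches Legal
  - employee 7 (Dana): dept_id=3 -> matches Support
  - employee 8 (Grace): dept_id=1 -> matches Legal
  - employee 9 (Mia): dept_id=2 -> matches Sales
All 9 rows appear; 1 has NULL department.

SQL:
SELECT a.name, b.name AS department
FROM employees a
LEFT JOIN departments b ON a.dept_id = b.id

Result:
name  | department
------+-----------
Karen | Support   
Nate  | Sales     
Aaron | Legal     
Zoe   | NULL      
Hank  | Support   
Eve   | Legal     
Dana  | Support   
Grace | Legal     
Mia   | Sales     


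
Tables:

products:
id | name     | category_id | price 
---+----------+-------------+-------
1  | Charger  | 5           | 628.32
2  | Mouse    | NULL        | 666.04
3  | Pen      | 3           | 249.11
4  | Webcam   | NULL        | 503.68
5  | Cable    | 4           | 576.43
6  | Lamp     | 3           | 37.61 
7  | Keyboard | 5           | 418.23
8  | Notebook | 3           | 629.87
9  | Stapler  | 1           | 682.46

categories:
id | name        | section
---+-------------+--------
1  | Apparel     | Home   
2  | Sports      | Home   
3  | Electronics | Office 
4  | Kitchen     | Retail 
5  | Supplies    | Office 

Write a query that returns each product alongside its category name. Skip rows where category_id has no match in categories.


INNER JOIN keeps only products rows whose category_id matches an id in categories. Walk through each product:
  - product 1 (Charger): category_id=5 -> matches Supplies
  - product 2 (Mouse): category_id=NULL, no match -> dropped
  - product 3 (Pen): category_id=3 -> matches Electronics
  - product 4 (Webcam): category_id=NULL, no match -> dropped
  - product 5 (Cable): category_id=4 -> matches Kitchen
  - product 6 (Lamp): category_id=3 -> matches Electronics
  - product 7 (Keyboard): category_id=5 -> matches Supplies
  - product 8 (Notebook): category_id=3 -> matches Electronics
  - product 9 (Stapler): category_id=1 -> matches Apparel
So 2 of 9 rows are dropped.

SQL:
SELECT a.name, b.name AS category
FROM products a
INNER JOIN categories b ON a.category_id = b.id

Result:
name     | category   
---------+------------
Charger  | Supplies   
Pen      | Electronics
Cable    | Kitchen    
Lamp     | Electronics
Keyboard | Supplies   
Notebook | Electronics
Stapler  | Apparel    


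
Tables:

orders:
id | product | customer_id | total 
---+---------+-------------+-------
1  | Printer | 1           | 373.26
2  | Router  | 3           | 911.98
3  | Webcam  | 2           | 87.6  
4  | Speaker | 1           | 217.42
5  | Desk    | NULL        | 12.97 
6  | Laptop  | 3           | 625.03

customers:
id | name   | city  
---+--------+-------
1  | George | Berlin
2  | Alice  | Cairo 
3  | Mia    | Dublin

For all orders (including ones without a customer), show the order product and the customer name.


LEFT JOIN keeps every row from orders (the left table); where customer_id has no match in customers, the customer columns become NULL. Walk through each order:
  - order 1 (Printer): customer_id=1 -> matches George
  - order 2 (Router): customer_id=3 -> matches Mia
  - order 3 (Webcam): customer_id=2 -> matches Alice
  - order 4 (Speaker): customer_id=1 -> matches George
  - order 5 (Desk): customer_id=NULL, no match -> kept with NULL
  - order 6 (Laptop): customer_id=3 -> matches Mia
All 6 rows appear; 1 has NULL customer.

SQL:
SELECT a.product, b.name AS customer
FROM orders a
LEFT JOIN customers b ON a.customer_id = b.id

Result:
product | customer
--------+---------
Printer | George  
Router  | Mia     
Webcam  | Alice   
Speaker | George  
Desk    | NULL    
Laptop  | Mia     


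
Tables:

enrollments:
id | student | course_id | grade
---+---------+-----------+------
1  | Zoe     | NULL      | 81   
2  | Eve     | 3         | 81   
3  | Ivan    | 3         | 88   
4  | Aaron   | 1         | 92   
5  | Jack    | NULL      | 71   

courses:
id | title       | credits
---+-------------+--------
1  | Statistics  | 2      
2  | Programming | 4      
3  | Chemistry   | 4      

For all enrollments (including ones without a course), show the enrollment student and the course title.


LEFT JOIN keeps every row from enrollments (the left table); where course_id has no match in courses, the course columns become NULL. Walk through each enrollment:
  - enrollment 1 (Zoe): course_id=NULL, no match -> kept with NULL
  - enrollment 2 (Eve): course_id=3 -> matches Chemistry
  - enrollment 3 (Ivan): course_id=3 -> matches Chemistry
  - enrollment 4 (Aaron): course_id=1 -> matches Statistics
  - enrollment 5 (Jack): course_id=NULL, no match -> kept with NULL
All 5 rows appear; 2 have NULL course.

SQL:
SELECT a.student, b.title AS course
FROM enrollments a
LEFT JOIN courses b ON a.course_id = b.id

Result:
student | course    
--------+-----------
Zoe     | NULL      
Eve     | Chemistry 
Ivan    | Chemistry 
Aaron   | Statistics
Jack    | NULL      


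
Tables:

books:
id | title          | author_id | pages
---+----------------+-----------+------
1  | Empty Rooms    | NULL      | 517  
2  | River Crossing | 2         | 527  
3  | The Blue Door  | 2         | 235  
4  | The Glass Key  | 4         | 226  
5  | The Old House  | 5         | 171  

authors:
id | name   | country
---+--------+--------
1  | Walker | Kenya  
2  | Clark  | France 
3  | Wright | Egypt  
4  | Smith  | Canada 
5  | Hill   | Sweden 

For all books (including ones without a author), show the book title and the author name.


LEFT JOIN keeps every row from books (the left table); where author_id has no match in authors, the author columns become NULL. Walk through each book:
  - book 1 (Empty Rooms): author_id=NULL, no match -> kept with NULL
  - book 2 (River Crossing): author_id=2 -> matches Clark
  - book 3 (The Blue Door): author_id=2 -> matches Clark
  - book 4 (The Glass Key): author_id=4 -> matches Smith
  - book 5 (The Old House): author_id=5 -> matches Hill
All 5 rows appear; 1 has NULL author.

SQL:
SELECT a.title, b.name AS author
FROM books a
LEFT JOIN authors b ON a.author_id = b.id

Result:
title          | author
---------------+-------
Empty Rooms    | NULL  
River Crossing | Clark 
The Blue Door  | Clark 
The Glass Key  | Smith 
The Old House  | Hill  


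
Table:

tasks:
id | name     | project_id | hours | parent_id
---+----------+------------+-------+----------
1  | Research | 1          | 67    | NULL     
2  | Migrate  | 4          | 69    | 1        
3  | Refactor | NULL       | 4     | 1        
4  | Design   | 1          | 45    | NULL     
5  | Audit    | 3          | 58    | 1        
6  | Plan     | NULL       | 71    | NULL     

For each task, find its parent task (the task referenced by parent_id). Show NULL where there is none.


This is a self-join: tasks is joined to a second copy of itself, matching each row's parent_id to another row's id. Use LEFT JOIN so rows with parent_id=NULL are kept.
  - task 1 (Research): parent_id=NULL -> NULL
  - task 2 (Migrate): parent_id=1 -> Research
  - task 3 (Refactor): parent_id=1 -> Research
  - task 4 (Design): parent_id=NULL -> NULL
  - task 5 (Audit): parent_id=1 -> Research
  - task 6 (Plan): parent_id=NULL -> NULL

SQL:
SELECT a.name AS item, b.name AS parent
FROM tasks a
LEFT JOIN tasks b ON a.parent_id = b.id

Result:
item     | parent  
---------+---------
Research | NULL    
Migrate  | Research
Refactor | Research
Design   | NULL    
Audit    | Research
Plan     | NULL    


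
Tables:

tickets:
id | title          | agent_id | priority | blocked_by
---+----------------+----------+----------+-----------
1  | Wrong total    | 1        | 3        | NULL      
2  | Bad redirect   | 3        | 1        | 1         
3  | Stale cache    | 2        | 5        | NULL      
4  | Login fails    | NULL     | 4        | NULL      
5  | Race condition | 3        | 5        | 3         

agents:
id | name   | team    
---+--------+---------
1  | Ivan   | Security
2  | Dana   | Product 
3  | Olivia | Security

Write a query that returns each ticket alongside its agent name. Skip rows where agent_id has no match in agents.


INNER JOIN keeps only tickets rows whose agent_id matches an id in agents. Walk through each ticket:
  - ticket 1 (Wrong total): agent_id=1 -> matches Ivan
  - ticket 2 (Bad redirect): agent_id=3 -> matches Olivia
  - ticket 3 (Stale cache): agent_id=2 -> matches Dana
  - ticket 4 (Login fails): agent_id=NULL, no match -> dropped
  - ticket 5 (Race condition): agent_id=3 -> matches Olivia
So 1 of 5 rows is dropped.

SQL:
SELECT a.title, b.name AS agent
FROM tickets a
INNER JOIN agents b ON a.agent_id = b.id

Result:
title          | agent 
---------------+-------
Wrong total    | Ivan  
Bad redirect   | Olivia
Stale cache    | Dana  
Race condition | Olivia


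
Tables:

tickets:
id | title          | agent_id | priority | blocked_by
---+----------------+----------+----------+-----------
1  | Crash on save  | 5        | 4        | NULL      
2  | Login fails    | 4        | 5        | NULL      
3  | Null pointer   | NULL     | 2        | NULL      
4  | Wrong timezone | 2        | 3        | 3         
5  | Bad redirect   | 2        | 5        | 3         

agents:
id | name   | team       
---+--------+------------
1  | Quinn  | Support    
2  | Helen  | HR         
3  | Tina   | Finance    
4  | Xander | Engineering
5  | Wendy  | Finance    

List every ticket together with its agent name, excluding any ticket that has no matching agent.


INNER JOIN keeps only tickets rows whose agent_id matches an id in agents. Walk through each ticket:
  - ticket 1 (Crash on save): agent_id=5 -> matches Wendy
  - ticket 2 (Login fails): agent_id=4 -> matches Xander
  - ticket 3 (Null pointer): agent_id=NULL, no match -> dropped
  - ticket 4 (Wrong timezone): agent_id=2 -> matches Helen
  - ticket 5 (Bad redirect): agent_id=2 -> matches Helen
So 1 of 5 rows is dropped.

SQL:
SELECT a.title, b.name AS agent
FROM tickets a
INNER JOIN agents b ON a.agent_id = b.id

Result:
title          | agent 
---------------+-------
Crash on save  | Wendy 
Login fails    | Xander
Wrong timezone | Helen 
Bad redirect   | Helen 


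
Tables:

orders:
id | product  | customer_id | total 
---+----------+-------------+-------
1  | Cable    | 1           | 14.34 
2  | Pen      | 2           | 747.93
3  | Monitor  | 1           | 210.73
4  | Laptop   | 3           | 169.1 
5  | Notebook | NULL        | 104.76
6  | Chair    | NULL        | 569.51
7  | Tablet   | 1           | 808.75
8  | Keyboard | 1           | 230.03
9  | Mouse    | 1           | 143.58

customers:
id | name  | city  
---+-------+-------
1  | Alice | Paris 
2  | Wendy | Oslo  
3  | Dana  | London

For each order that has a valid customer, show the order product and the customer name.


INNER JOIN keeps only orders rows whose customer_id matches an id in customers. Walk through each order:
  - order 1 (Cable): customer_id=1 -> matches Alice
  - order 2 (Pen): customer_id=2 -> matches Wendy
  - order 3 (Monitor): customer_id=1 -> matches Alice
  - order 4 (Laptop): customer_id=3 -> matches Dana
  - order 5 (Notebook): customer_id=NULL, no match -> dropped
  - order 6 (Chair): customer_id=NULL, no match -> dropped
  - order 7 (Tablet): customer_id=1 -> matches Alice
  - order 8 (Keyboard): customer_id=1 -> matches Alice
  - order 9 (Mouse): customer_id=1 -> matches Alice
So 2 of 9 rows are dropped.

SQL:
SELECT a.product, b.name AS customer
FROM orders a
INNER JOIN customers b ON a.customer_id = b.id

Result:
product  | customer
---------+---------
Cable    | Alice   
Pen      | Wendy   
Monitor  | Alice   
Laptop   | Dana    
Tablet   | Alice   
Keyboard | Alice   
Mouse    | Alice   


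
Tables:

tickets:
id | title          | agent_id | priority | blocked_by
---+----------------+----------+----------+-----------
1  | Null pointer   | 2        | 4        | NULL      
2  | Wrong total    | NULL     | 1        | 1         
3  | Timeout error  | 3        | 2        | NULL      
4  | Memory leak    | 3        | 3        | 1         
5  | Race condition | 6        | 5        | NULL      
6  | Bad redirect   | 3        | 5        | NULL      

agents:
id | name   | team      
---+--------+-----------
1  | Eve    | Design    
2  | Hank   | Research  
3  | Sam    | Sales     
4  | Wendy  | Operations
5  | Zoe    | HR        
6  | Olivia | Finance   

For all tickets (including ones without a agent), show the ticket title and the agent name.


LEFT JOIN keeps every row from tickets (the left table); where agent_id has no match in agents, the agent columns become NULL. Walk through each ticket:
  - ticket 1 (Null pointer): agent_id=2 -> matches Hank
  - ticket 2 (Wrong total): agent_id=NULL, no match -> kept with NULL
  - ticket 3 (Timeout error): agent_id=3 -> matches Sam
  - ticket 4 (Memory leak): agent_id=3 -> matches Sam
  - ticket 5 (Race condition): agent_id=6 -> matches Olivia
  - ticket 6 (Bad redirect): agent_id=3 -> matches Sam
All 6 rows appear; 1 has NULL agent.

SQL:
SELECT a.title, b.name AS agent
FROM tickets a
LEFT JOIN agents b ON a.agent_id = b.id

Result:
title          | agent 
---------------+-------
Null pointer   | Hank  
Wrong total    | NULL  
Timeout error  | Sam   
Memory leak    | Sam   
Race condition | Olivia
Bad redirect   | Sam   


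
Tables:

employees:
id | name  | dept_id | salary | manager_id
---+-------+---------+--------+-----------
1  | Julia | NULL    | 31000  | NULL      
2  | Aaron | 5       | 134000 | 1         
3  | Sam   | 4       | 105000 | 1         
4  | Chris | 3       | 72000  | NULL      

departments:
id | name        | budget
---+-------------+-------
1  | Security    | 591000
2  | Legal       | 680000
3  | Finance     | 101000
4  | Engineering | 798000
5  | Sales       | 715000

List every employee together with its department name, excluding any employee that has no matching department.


INNER JOIN keeps only employees rows whose dept_id matches an id in departments. Walk through each employee:
  - employee 1 (Julia): dept_id=NULL, no match -> dropped
  - employee 2 (Aaron): dept_id=5 -> matches Sales
  - employee 3 (Sam): dept_id=4 -> matches Engineering
  - employee 4 (Chris): dept_id=3 -> matches Finance
So 1 of 4 rows is dropped.

SQL:
SELECT a.name, b.name AS department
FROM employees a
INNER JOIN departments b ON a.dept_id = b.id

Result:
name  | department 
------+------------
Aaron | Sales      
Sam   | Engineering
Chris | Finance    


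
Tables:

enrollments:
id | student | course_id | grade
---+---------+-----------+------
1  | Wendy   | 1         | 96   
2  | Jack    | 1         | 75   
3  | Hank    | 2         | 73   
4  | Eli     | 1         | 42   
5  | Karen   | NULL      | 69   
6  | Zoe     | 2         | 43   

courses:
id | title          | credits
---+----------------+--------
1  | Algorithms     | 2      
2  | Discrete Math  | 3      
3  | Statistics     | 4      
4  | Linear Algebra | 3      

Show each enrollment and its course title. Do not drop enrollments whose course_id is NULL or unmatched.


LEFT JOIN keeps every row from enrollments (the left table); where course_id has no match in courses, the course columns become NULL. Walk through each enrollment:
  - enrollment 1 (Wendy): course_id=1 -> matches Algorithms
  - enrollment 2 (Jack): course_id=1 -> matches Algorithms
  - enrollment 3 (Hank): course_id=2 -> matches Discrete Math
  - enrollment 4 (Eli): course_id=1 -> matches Algorithms
  - enrollment 5 (Karen): course_id=NULL, no match -> kept with NULL
  - enrollment 6 (Zoe): course_id=2 -> matches Discrete Math
All 6 rows appear; 1 has NULL course.

SQL:
SELECT a.student, b.title AS course
FROM enrollments a
LEFT JOIN courses b ON a.course_id = b.id

Result:
student | course       
--------+--------------
Wendy   | Algorithms   
Jack    | Algorithms   
Hank    | Discrete Math
Eli     | Algorithms   
Karen   | NULL         
Zoe     | Discrete Math


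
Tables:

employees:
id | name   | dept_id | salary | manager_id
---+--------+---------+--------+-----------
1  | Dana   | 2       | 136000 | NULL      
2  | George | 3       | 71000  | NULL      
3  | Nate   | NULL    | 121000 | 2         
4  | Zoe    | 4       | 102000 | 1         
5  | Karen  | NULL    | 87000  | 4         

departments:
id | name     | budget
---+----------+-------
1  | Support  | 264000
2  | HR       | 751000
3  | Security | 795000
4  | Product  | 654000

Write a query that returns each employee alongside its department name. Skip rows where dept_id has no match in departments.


INNER JOIN keeps only employees rows whose dept_id matches an id in departments. Walk through each employee:
  - employee 1 (Dana): dept_id=2 -> matches HR
  - employee 2 (George): dept_id=3 -> matches Security
  - employee 3 (Nate): dept_id=NULL, no match -> dropped
  - employee 4 (Zoe): dept_id=4 -> matches Product
  - employee 5 (Karen): dept_id=NULL, no match -> dropped
So 2 of 5 rows are dropped.

SQL:
SELECT a.name, b.name AS department
FROM employees a
INNER JOIN departments b ON a.dept_id = b.id

Result:
name   | department
-------+-----------
Dana   | HR        
George | Security  
Zoe    | Product   


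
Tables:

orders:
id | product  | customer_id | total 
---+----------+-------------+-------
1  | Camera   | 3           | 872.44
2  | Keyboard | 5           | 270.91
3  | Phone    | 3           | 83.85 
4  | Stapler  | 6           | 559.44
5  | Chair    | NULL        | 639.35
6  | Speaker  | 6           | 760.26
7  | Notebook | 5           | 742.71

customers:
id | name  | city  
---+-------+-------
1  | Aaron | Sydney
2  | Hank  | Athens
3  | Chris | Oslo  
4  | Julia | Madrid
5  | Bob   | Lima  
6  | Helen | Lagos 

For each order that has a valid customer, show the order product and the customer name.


INNER JOIN keeps only orders rows whose customer_id matches an id in customers. Walk through each order:
  - order 1 (Camera): customer_id=3 -> matches Chris
  - order 2 (Keyboard): customer_id=5 -> matches Bob
  - order 3 (Phone): customer_id=3 -> matches Chris
  - order 4 (Stapler): customer_id=6 -> matches Helen
  - order 5 (Chair): customer_id=NULL, no match -> dropped
  - order 6 (Speaker): customer_id=6 -> matches Helen
  - order 7 (Notebook): customer_id=5 -> matches Bob
So 1 of 7 rows is dropped.

SQL:
SELECT a.product, b.name AS customer
FROM orders a
INNER JOIN customers b ON a.customer_id = b.id

Result:
product  | customer
---------+---------
Camera   | Chris   
Keyboard | Bob     
Phone    | Chris   
Stapler  | Helen   
Speaker  | Helen   
Notebook | Bob     


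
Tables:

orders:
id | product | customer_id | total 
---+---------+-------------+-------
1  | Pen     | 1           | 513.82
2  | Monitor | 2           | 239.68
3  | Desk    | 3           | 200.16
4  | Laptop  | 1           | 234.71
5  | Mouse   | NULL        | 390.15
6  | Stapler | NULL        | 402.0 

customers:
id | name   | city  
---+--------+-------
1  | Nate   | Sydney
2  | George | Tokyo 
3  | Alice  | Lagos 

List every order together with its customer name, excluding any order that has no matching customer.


INNER JOIN keeps only orders rows whose customer_id matches an id in customers. Walk through each order:
  - order 1 (Pen): customer_id=1 -> matches Nate
  - order 2 (Monitor): customer_id=2 -> matches George
  - order 3 (Desk): customer_id=3 -> matches Alice
  - order 4 (Laptop): customer_id=1 -> matches Nate
  - order 5 (Mouse): customer_id=NULL, no match -> dropped
  - order 6 (Stapler): customer_id=NULL, no match -> dropped
So 2 of 6 rows are dropped.

SQL:
SELECT a.product, b.name AS customer
FROM orders a
INNER JOIN customers b ON a.customer_id = b.id

Result:
product | customer
--------+---------
Pen     | Nate    
Monitor | George  
Desk    | Alice   
Laptop  | Nate    


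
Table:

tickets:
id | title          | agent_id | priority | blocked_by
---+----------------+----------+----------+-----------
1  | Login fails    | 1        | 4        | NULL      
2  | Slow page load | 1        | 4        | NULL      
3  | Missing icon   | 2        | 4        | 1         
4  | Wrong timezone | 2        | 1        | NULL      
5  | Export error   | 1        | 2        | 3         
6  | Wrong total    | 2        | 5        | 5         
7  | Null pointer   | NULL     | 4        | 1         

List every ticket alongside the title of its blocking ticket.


This is a self-join: tickets is joined to a second copy of itself, matching each row's blocked_by to another row's id. Use LEFT JOIN so rows with blocked_by=NULL are kept.
  - ticket 1 (Login fails): blocked_by=NULL -> NULL
  - ticket 2 (Slow page load): blocked_by=NULL -> NULL
  - ticket 3 (Missing icon): blocked_by=1 -> Login fails
  - ticket 4 (Wrong timezone): blocked_by=NULL -> NULL
  - ticket 5 (Export error): blocked_by=3 -> Missing icon
  - ticket 6 (Wrong total): blocked_by=5 -> Export error
  - ticket 7 (Null pointer): blocked_by=1 -> Login fails

SQL:
SELECT a.title AS item, b.title AS blocked_by
FROM tickets a
LEFT JOIN tickets b ON a.blocked_by = b.id

Result:
item           | blocked_by  
---------------+-------------
Login fails    | NULL        
Slow page load | NULL        
Missing icon   | Login fails 
Wrong timezone | NULL        
Export error   | Missing icon
Wrong total    | Export error
Null pointer   | Login fails 


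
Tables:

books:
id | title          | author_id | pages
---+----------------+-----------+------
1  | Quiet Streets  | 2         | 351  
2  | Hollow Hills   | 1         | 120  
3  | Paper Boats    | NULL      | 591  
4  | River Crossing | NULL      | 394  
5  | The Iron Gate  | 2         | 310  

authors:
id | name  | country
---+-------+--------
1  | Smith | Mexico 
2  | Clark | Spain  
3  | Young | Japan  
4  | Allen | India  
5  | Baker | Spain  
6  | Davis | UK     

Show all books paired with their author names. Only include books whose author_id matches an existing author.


INNER JOIN keeps only books rows whose author_id matches an id in authors. Walk through each book:
  - book 1 (Quiet Streets): author_id=2 -> matches Clark
  - book 2 (Hollow Hills): author_id=1 -> matches Smith
  - book 3 (Paper Boats): author_id=NULL, no match -> dropped
  - book 4 (River Crossing): author_id=NULL, no match -> dropped
  - book 5 (The Iron Gate): author_id=2 -> matches Clark
So 2 of 5 rows are dropped.

SQL:
SELECT a.title, b.name AS author
FROM books a
INNER JOIN authors b ON a.author_id = b.id

Result:
title         | author
--------------+-------
Quiet Streets | Clark 
Hollow Hills  | Smith 
The Iron Gate | Clark 


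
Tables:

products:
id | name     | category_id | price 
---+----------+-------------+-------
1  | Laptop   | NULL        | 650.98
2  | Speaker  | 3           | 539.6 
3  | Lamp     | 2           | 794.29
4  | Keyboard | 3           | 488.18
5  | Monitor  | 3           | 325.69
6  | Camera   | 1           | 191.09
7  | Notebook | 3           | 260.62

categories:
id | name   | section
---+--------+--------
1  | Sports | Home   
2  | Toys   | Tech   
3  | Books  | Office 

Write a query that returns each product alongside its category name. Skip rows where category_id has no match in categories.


INNER JOIN keeps only products rows whose category_id matches an id in categories. Walk through each product:
  - product 1 (Laptop): category_id=NULL, no match -> dropped
  - product 2 (Speaker): category_id=3 -> matches Books
  - product 3 (Lamp): category_id=2 -> matches Toys
  - product 4 (Keyboard): category_id=3 -> matches Books
  - product 5 (Monitor): category_id=3 -> matches Books
  - product 6 (Camera): category_id=1 -> matches Sports
  - product 7 (Notebook): category_id=3 -> matches Books
So 1 of 7 rows is dropped.

SQL:
SELECT a.name, b.name AS category
FROM products a
INNER JOIN categories b ON a.category_id = b.id

Result:
name     | category
---------+---------
Speaker  | Books   
Lamp     | Toys    
Keyboard | Books   
Monitor  | Books   
Camera   | Sports  
Notebook | Books   


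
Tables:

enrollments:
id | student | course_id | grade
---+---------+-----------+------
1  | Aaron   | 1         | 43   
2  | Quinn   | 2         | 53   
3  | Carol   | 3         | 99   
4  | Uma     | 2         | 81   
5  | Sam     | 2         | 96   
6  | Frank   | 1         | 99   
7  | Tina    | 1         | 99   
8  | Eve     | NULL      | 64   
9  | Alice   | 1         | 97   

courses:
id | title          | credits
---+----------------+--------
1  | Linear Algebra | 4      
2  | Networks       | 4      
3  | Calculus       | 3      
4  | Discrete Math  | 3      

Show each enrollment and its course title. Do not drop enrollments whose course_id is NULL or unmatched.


LEFT JOIN keeps every row from enrollments (the left table); where course_id has no match in courses, the course columns become NULL. Walk through each enrollment:
  - enrollment 1 (Aaron): course_id=1 -> matches Linear Algebra
  - enrollment 2 (Quinn): course_id=2 -> matches Networks
  - enrollment 3 (Carol): course_id=3 -> matches Calculus
  - enrollment 4 (Uma): course_id=2 -> matches Networks
  - enrollment 5 (Sam): course_id=2 -> matches Networks
  - enrollment 6 (Frank): course_id=1 -> matches Linear Algebra
  - enrollment 7 (Tina): course_id=1 -> matches Linear Algebra
  - enrollment 8 (Eve): course_id=NULL, no match -> kept with NULL
  - enrollment 9 (Alice): course_id=1 -> matches Linear Algebra
All 9 rows appear; 1 has NULL course.

SQL:
SELECT a.student, b.title AS course
FROM enrollments a
LEFT JOIN courses b ON a.course_id = b.id

Result:
student | course        
--------+---------------
Aaron   | Linear Algebra
Quinn   | Networks      
Carol   | Calculus      
Uma     | Networks      
Sam     | Networks      
Frank   | Linear Algebra
Tina    | Linear Algebra
Eve     | NULL          
Alice   | Linear Algebra


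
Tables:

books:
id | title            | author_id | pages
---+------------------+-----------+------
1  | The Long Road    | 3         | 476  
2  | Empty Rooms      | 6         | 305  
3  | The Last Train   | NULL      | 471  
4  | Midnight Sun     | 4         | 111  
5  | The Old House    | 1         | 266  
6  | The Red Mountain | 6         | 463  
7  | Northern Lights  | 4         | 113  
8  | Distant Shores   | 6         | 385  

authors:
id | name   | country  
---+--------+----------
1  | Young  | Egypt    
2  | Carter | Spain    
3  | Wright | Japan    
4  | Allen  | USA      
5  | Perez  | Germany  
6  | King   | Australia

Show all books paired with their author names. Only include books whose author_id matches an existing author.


INNER JOIN keeps only books rows whose author_id matches an id in authors. Walk through each book:
  - book 1 (The Long Road): author_id=3 -> matches Wright
  - book 2 (Empty Rooms): author_id=6 -> matches King
  - book 3 (The Last Train): author_id=NULL, no match -> dropped
  - book 4 (Midnight Sun): author_id=4 -> matches Allen
  - book 5 (The Old House): author_id=1 -> matches Young
  - book 6 (The Red Mountain): author_id=6 -> matches King
  - book 7 (Northern Lights): author_id=4 -> matches Allen
  - book 8 (Distant Shores): author_id=6 -> matches King
So 1 of 8 rows is dropped.

SQL:
SELECT a.title, b.name AS author
FROM books a
INNER JOIN authors b ON a.author_id = b.id

Result:
title            | author
-----------------+-------
The Long Road    | Wright
Empty Rooms      | King  
Midnight Sun     | Allen 
The Old House    | Young 
The Red Mountain | King  
Northern Lights  | Allen 
Distant Shores   | King  


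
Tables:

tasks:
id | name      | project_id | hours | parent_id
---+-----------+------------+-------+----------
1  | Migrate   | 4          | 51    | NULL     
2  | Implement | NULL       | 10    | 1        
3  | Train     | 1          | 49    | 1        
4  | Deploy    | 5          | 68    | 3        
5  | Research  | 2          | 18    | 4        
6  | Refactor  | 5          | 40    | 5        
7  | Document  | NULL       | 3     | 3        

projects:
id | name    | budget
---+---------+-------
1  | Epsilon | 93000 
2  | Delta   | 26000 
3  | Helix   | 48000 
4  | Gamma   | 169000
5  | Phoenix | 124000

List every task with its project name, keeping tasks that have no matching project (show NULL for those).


LEFT JOIN keeps every row from tasks (the left table); where project_id has no match in projects, the project columns become NULL. Walk through each task:
  - task 1 (Migrate): project_id=4 -> matches Gamma
  - task 2 (Implement): project_id=NULL, no match -> kept with NULL
  - task 3 (Train): project_id=1 -> matches Epsilon
  - task 4 (Deploy): project_id=5 -> matches Phoenix
  - task 5 (Research): project_id=2 -> matches Delta
  - task 6 (Refactor): project_id=5 -> matches Phoenix
  - task 7 (Document): project_id=NULL, no match -> kept with NULL
All 7 rows appear; 2 have NULL project.

SQL:
SELECT a.name, b.name AS project
FROM tasks a
LEFT JOIN projects b ON a.project_id = b.id

Result:
name      | project
----------+--------
Migrate   | Gamma  
Implement | NULL   
Train     | Epsilon
Deploy    | Phoenix
Research  | Delta  
Refactor  | Phoenix
Document  | NULL   


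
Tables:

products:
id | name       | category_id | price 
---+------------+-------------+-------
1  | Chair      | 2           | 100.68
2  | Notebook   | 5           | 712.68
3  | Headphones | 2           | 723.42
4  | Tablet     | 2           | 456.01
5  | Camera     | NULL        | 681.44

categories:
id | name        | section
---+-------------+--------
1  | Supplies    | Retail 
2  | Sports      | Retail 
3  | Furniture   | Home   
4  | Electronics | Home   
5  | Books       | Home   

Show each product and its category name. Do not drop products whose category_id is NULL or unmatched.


LEFT JOIN keeps every row from products (the left table); where category_id has no match in categories, the category columns become NULL. Walk through each product:
  - product 1 (Chair): category_id=2 -> matches Sports
  - product 2 (Notebook): category_id=5 -> matches Books
  - product 3 (Headphones): category_id=2 -> matches Sports
  - product 4 (Tablet): category_id=2 -> matches Sports
  - product 5 (Camera): category_id=NULL, no match -> kept with NULL
All 5 rows appear; 1 has NULL category.

SQL:
SELECT a.name, b.name AS category
FROM products a
LEFT JOIN categories b ON a.category_id = b.id

Result:
name       | category
-----------+---------
Chair      | Sports  
Notebook   | Books   
Headphones | Sports  
Tablet     | Sports  
Camera     | NULL    


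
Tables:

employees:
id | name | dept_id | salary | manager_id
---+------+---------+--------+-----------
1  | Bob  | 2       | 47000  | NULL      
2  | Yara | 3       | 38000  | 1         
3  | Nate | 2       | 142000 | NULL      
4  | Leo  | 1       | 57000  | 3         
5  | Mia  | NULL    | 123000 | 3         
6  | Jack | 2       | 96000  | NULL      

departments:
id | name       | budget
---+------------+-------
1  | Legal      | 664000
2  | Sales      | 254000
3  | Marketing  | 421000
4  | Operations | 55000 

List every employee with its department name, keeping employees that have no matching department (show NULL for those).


LEFT JOIN keeps every row from employees (the left table); where dept_id has no match in departments, the department columns become NULL. Walk through each employee:
  - employee 1 (Bob): dept_id=2 -> matches Sales
  - employee 2 (Yara): dept_id=3 -> matches Marketing
  - employee 3 (Nate): dept_id=2 -> matches Sales
  - employee 4 (Leo): dept_id=1 -> matches Legal
  - employee 5 (Mia): dept_id=NULL, no match -> kept with NULL
  - employee 6 (Jack): dept_id=2 -> matches Sales
All 6 rows appear; 1 has NULL department.

SQL:
SELECT a.name, b.name AS department
FROM employees a
LEFT JOIN departments b ON a.dept_id = b.id

Result:
name | department
-----+-----------
Bob  | Sales     
Yara | Marketing 
Nate | Sales     
Leo  | Legal     
Mia  | NULL      
Jack | Sales     


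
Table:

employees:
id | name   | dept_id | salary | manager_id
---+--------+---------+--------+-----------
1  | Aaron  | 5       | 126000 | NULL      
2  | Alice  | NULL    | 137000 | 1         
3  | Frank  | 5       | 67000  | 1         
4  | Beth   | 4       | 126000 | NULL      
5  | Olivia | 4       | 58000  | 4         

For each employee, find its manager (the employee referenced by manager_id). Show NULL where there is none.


This is a self-join: employees is joined to a second copy of itself, matching each row's manager_id to another row's id. Use LEFT JOIN so rows with manager_id=NULL are kept.
  - employee 1 (Aaron): manager_id=NULL -> NULL
  - employee 2 (Alice): manager_id=1 -> Aaron
  - employee 3 (Frank): manager_id=1 -> Aaron
  - employee 4 (Beth): manager_id=NULL -> NULL
  - employee 5 (Olivia): manager_id=4 -> Beth

SQL:
SELECT a.name AS item, b.name AS manager
FROM employees a
LEFT JOIN employees b ON a.manager_id = b.id

Result:
item   | manager
-------+--------
Aaron  | NULL   
Alice  | Aaron  
Frank  | Aaron  
Beth   | NULL   
Olivia | Beth   
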